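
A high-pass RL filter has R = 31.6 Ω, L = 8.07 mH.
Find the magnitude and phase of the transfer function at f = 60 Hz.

Step 1 — Angular frequency: ω = 2π·60 = 377 rad/s.
Step 2 — Transfer function: H(jω) = jωL/(R + jωL).
Step 3 — Numerator jωL = j·3.042; denominator R + jωL = 31.6 + j3.042.
Step 4 — H = 0.009184 + j0.09539.
Step 5 — Magnitude: |H| = 0.09583 (-20.4 dB); phase: φ = 84.5°.

|H| = 0.09583 (-20.4 dB), φ = 84.5°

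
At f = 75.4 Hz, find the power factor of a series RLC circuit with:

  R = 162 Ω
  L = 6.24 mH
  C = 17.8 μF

Step 1 — Angular frequency: ω = 2π·f = 2π·75.4 = 473.8 rad/s.
Step 2 — Component impedances:
  R: Z = R = 162 Ω
  L: Z = jωL = j·473.8·0.00624 = 0 + j2.956 Ω
  C: Z = 1/(jωC) = -j/(ω·C) = 0 - j118.6 Ω
Step 3 — Series combination: Z_total = R + L + C = 162 - j115.6 Ω = 199∠-35.5° Ω.
Step 4 — Power factor: PF = cos(φ) = Re(Z)/|Z| = 162/199.03 = 0.8139.
Step 5 — Type: Im(Z) = -115.6 ⇒ leading (phase φ = -35.5°).

PF = 0.8139 (leading, φ = -35.5°)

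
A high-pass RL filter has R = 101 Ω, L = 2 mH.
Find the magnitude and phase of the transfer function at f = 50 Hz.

Step 1 — Angular frequency: ω = 2π·50 = 314.2 rad/s.
Step 2 — Transfer function: H(jω) = jωL/(R + jωL).
Step 3 — Numerator jωL = j·0.6283; denominator R + jωL = 101 + j0.6283.
Step 4 — H = 3.87e-05 + j0.006221.
Step 5 — Magnitude: |H| = 0.006221 (-44.1 dB); phase: φ = 89.6°.

|H| = 0.006221 (-44.1 dB), φ = 89.6°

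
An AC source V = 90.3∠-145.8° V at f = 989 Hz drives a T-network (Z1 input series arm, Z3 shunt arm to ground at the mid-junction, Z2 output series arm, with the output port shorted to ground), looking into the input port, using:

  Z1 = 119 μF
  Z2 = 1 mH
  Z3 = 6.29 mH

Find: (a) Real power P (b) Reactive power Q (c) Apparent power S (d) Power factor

Step 1 — Angular frequency: ω = 2π·f = 2π·989 = 6214 rad/s.
Step 2 — Component impedances:
  Z1: Z = 1/(jωC) = -j/(ω·C) = 0 - j1.352 Ω
  Z2: Z = jωL = j·6214·0.001 = 0 + j6.214 Ω
  Z3: Z = jωL = j·6214·0.00629 = 0 + j39.09 Ω
Step 3 — With the output port shorted to ground, the output series arm Z2 runs from the junction to ground; the shunt arm Z3 also runs from the junction to ground. They appear in parallel: Z3 || Z2 = 0 + j5.362 Ω.
Step 4 — Series with input arm Z1: Z_in = Z1 + (Z3 || Z2) = 0 + j4.009 Ω = 4.009∠90.0° Ω.
Step 5 — Source phasor: V = 90.3∠-145.8° V = -74.69 - j50.76 V.
Step 6 — Current: I = V / Z = -12.66 + j18.63 A = 22.52∠124.2° A.
Step 7 — Complex power: S = V·I* = 0 + j2034 VA.
Step 8 — Real power: P = Re(S) = 0 W.
Step 9 — Reactive power: Q = Im(S) = 2034 VAR.
Step 10 — Apparent power: |S| = 2034 VA.
Step 11 — Power factor: PF = P/|S| = 0 (lagging).

(a) P = 0 W  (b) Q = 2034 VAR  (c) S = 2034 VA  (d) PF = 0 (lagging)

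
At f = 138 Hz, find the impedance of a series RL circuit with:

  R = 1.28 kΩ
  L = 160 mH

Step 1 — Angular frequency: ω = 2π·f = 2π·138 = 867.1 rad/s.
Step 2 — Component impedances:
  R: Z = R = 1280 Ω
  L: Z = jωL = j·867.1·0.16 = 0 + j138.7 Ω
Step 3 — Series combination: Z_total = R + L = 1280 + j138.7 Ω = 1287∠6.2° Ω.

Z = 1280 + j138.7 Ω = 1287∠6.2° Ω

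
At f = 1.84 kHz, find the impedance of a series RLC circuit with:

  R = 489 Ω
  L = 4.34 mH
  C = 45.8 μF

Step 1 — Angular frequency: ω = 2π·f = 2π·1840 = 1.156e+04 rad/s.
Step 2 — Component impedances:
  R: Z = R = 489 Ω
  L: Z = jωL = j·1.156e+04·0.00434 = 0 + j50.18 Ω
  C: Z = 1/(jωC) = -j/(ω·C) = 0 - j1.889 Ω
Step 3 — Series combination: Z_total = R + L + C = 489 + j48.29 Ω = 491.4∠5.6° Ω.

Z = 489 + j48.29 Ω = 491.4∠5.6° Ω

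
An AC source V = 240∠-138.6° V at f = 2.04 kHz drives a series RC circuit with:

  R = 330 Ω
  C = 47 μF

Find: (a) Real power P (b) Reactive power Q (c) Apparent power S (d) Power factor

Step 1 — Angular frequency: ω = 2π·f = 2π·2040 = 1.282e+04 rad/s.
Step 2 — Component impedances:
  R: Z = R = 330 Ω
  C: Z = 1/(jωC) = -j/(ω·C) = 0 - j1.66 Ω
Step 3 — Series combination: Z_total = R + C = 330 - j1.66 Ω = 330∠-0.3° Ω.
Step 4 — Source phasor: V = 240∠-138.6° V = -180 - j158.7 V.
Step 5 — Current: I = V / Z = -0.5431 - j0.4837 A = 0.7273∠-138.3° A.
Step 6 — Complex power: S = V·I* = 174.5 - j0.878 VA.
Step 7 — Real power: P = Re(S) = 174.5 W.
Step 8 — Reactive power: Q = Im(S) = -0.878 VAR.
Step 9 — Apparent power: |S| = 174.5 VA.
Step 10 — Power factor: PF = P/|S| = 1 (leading).

(a) P = 174.5 W  (b) Q = -0.878 VAR  (c) S = 174.5 VA  (d) PF = 1 (leading)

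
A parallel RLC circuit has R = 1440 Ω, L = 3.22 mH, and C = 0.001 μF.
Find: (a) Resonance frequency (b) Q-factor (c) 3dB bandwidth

Step 1 — Resonance: ω₀ = 1/√(LC) = 1/√(0.00322·1e-09) = 5.573e+05 rad/s.
Step 2 — f₀ = ω₀/(2π) = 8.869e+04 Hz.
Step 3 — Parallel Q: Q = R/(ω₀L) = 1440/(5.573e+05·0.00322) = 0.8025.
Step 4 — Bandwidth: Δω = ω₀/Q = 6.944e+05 rad/s; BW = Δω/(2π) = 1.105e+05 Hz.

(a) f₀ = 8.869e+04 Hz  (b) Q = 0.8025  (c) BW = 1.105e+05 Hz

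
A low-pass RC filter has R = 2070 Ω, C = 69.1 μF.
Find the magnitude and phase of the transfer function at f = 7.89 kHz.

Step 1 — Angular frequency: ω = 2π·7890 = 4.957e+04 rad/s.
Step 2 — Transfer function: H(jω) = 1/(1 + jωRC).
Step 3 — Denominator: 1 + jωRC = 1 + j·4.957e+04·2070·6.91e-05 = 1 + j7091.
Step 4 — H = 1.989e-08 - j0.000141.
Step 5 — Magnitude: |H| = 0.000141 (-77.0 dB); phase: φ = -90.0°.

|H| = 0.000141 (-77.0 dB), φ = -90.0°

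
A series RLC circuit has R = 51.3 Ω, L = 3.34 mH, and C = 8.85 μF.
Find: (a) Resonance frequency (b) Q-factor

Step 1 — Resonance condition Im(Z)=0 gives ω₀ = 1/√(LC).
Step 2 — ω₀ = 1/√(0.00334·8.85e-06) = 5816 rad/s.
Step 3 — f₀ = ω₀/(2π) = 925.7 Hz.
Step 4 — Series Q: Q = ω₀L/R = 5816·0.00334/51.3 = 0.3787.

(a) f₀ = 925.7 Hz  (b) Q = 0.3787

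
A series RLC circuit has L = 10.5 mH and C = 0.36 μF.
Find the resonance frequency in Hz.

Step 1 — Resonance condition Im(Z)=0 gives ω₀ = 1/√(LC).
Step 2 — ω₀ = 1/√(0.0105·3.6e-07) = 1.627e+04 rad/s.
Step 3 — f₀ = ω₀/(2π) = 2589 Hz.

f₀ = 2589 Hz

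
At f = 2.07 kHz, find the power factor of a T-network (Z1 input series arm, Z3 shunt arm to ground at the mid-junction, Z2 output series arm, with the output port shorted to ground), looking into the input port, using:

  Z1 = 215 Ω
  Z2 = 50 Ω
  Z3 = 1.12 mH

Step 1 — Angular frequency: ω = 2π·f = 2π·2070 = 1.301e+04 rad/s.
Step 2 — Component impedances:
  Z1: Z = R = 215 Ω
  Z2: Z = R = 50 Ω
  Z3: Z = jωL = j·1.301e+04·0.00112 = 0 + j14.57 Ω
Step 3 — With the output port shorted to ground, the output series arm Z2 runs from the junction to ground; the shunt arm Z3 also runs from the junction to ground. They appear in parallel: Z3 || Z2 = 3.912 + j13.43 Ω.
Step 4 — Series with input arm Z1: Z_in = Z1 + (Z3 || Z2) = 218.9 + j13.43 Ω = 219.3∠3.5° Ω.
Step 5 — Power factor: PF = cos(φ) = Re(Z)/|Z| = 218.91/219.32 = 0.9981.
Step 6 — Type: Im(Z) = 13.43 ⇒ lagging (phase φ = 3.5°).

PF = 0.9981 (lagging, φ = 3.5°)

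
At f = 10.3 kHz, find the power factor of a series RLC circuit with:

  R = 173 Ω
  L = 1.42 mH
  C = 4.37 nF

Step 1 — Angular frequency: ω = 2π·f = 2π·1.03e+04 = 6.472e+04 rad/s.
Step 2 — Component impedances:
  R: Z = R = 173 Ω
  L: Z = jωL = j·6.472e+04·0.00142 = 0 + j91.9 Ω
  C: Z = 1/(jωC) = -j/(ω·C) = 0 - j3536 Ω
Step 3 — Series combination: Z_total = R + L + C = 173 - j3444 Ω = 3448∠-87.1° Ω.
Step 4 — Power factor: PF = cos(φ) = Re(Z)/|Z| = 173/3448 = 0.05017.
Step 5 — Type: Im(Z) = -3444 ⇒ leading (phase φ = -87.1°).

PF = 0.05017 (leading, φ = -87.1°)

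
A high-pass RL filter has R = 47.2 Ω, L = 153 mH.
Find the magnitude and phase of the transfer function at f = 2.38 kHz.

Step 1 — Angular frequency: ω = 2π·2380 = 1.495e+04 rad/s.
Step 2 — Transfer function: H(jω) = jωL/(R + jωL).
Step 3 — Numerator jωL = j·2288; denominator R + jωL = 47.2 + j2288.
Step 4 — H = 0.9996 + j0.02062.
Step 5 — Magnitude: |H| = 0.9998 (-0.0 dB); phase: φ = 1.2°.

|H| = 0.9998 (-0.0 dB), φ = 1.2°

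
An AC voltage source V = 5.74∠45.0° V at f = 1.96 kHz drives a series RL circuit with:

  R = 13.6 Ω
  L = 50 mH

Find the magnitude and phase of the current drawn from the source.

Step 1 — Angular frequency: ω = 2π·f = 2π·1960 = 1.232e+04 rad/s.
Step 2 — Component impedances:
  R: Z = R = 13.6 Ω
  L: Z = jωL = j·1.232e+04·0.05 = 0 + j615.8 Ω
Step 3 — Series combination: Z_total = R + L = 13.6 + j615.8 Ω = 615.9∠88.7° Ω.
Step 4 — Source phasor: V = 5.74∠45.0° V = 4.059 + j4.059 V.
Step 5 — Ohm's law: I = V / Z_total = (4.059 + j4.059) / (13.6 + j615.8) = 0.006734 - j0.006443 A.
Step 6 — Convert to polar: |I| = 0.00932 A, ∠I = -43.7°.

I = 0.00932∠-43.7° A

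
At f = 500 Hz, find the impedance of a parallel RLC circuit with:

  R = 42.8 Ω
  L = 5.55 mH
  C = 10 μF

Step 1 — Angular frequency: ω = 2π·f = 2π·500 = 3142 rad/s.
Step 2 — Component impedances:
  R: Z = R = 42.8 Ω
  L: Z = jωL = j·3142·0.00555 = 0 + j17.44 Ω
  C: Z = 1/(jωC) = -j/(ω·C) = 0 - j31.83 Ω
Step 3 — Parallel combination: 1/Z_total = 1/R + 1/L + 1/C; Z_total = 19.17 + j21.28 Ω = 28.65∠48.0° Ω.

Z = 19.17 + j21.28 Ω = 28.65∠48.0° Ω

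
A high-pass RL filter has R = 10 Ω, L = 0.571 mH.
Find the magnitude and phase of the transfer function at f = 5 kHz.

Step 1 — Angular frequency: ω = 2π·5000 = 3.142e+04 rad/s.
Step 2 — Transfer function: H(jω) = jωL/(R + jωL).
Step 3 — Numerator jωL = j·17.94; denominator R + jωL = 10 + j17.94.
Step 4 — H = 0.7629 + j0.4253.
Step 5 — Magnitude: |H| = 0.8735 (-1.2 dB); phase: φ = 29.1°.

|H| = 0.8735 (-1.2 dB), φ = 29.1°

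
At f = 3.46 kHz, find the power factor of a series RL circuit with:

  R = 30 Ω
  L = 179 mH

Step 1 — Angular frequency: ω = 2π·f = 2π·3460 = 2.174e+04 rad/s.
Step 2 — Component impedances:
  R: Z = R = 30 Ω
  L: Z = jωL = j·2.174e+04·0.179 = 0 + j3891 Ω
Step 3 — Series combination: Z_total = R + L = 30 + j3891 Ω = 3892∠89.6° Ω.
Step 4 — Power factor: PF = cos(φ) = Re(Z)/|Z| = 30/3891.5 = 0.007709.
Step 5 — Type: Im(Z) = 3891 ⇒ lagging (phase φ = 89.6°).

PF = 0.007709 (lagging, φ = 89.6°)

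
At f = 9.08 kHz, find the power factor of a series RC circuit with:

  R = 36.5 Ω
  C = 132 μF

Step 1 — Angular frequency: ω = 2π·f = 2π·9080 = 5.705e+04 rad/s.
Step 2 — Component impedances:
  R: Z = R = 36.5 Ω
  C: Z = 1/(jωC) = -j/(ω·C) = 0 - j0.1328 Ω
Step 3 — Series combination: Z_total = R + C = 36.5 - j0.1328 Ω = 36.5∠-0.2° Ω.
Step 4 — Power factor: PF = cos(φ) = Re(Z)/|Z| = 36.5/36.5 = 1.
Step 5 — Type: Im(Z) = -0.1328 ⇒ leading (phase φ = -0.2°).

PF = 1 (leading, φ = -0.2°)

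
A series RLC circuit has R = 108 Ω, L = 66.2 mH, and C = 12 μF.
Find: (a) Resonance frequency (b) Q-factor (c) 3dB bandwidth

Step 1 — Resonance condition Im(Z)=0 gives ω₀ = 1/√(LC).
Step 2 — ω₀ = 1/√(0.0662·1.2e-05) = 1122 rad/s.
Step 3 — f₀ = ω₀/(2π) = 178.6 Hz.
Step 4 — Series Q: Q = ω₀L/R = 1122·0.0662/108 = 0.6877.
Step 5 — 3dB bandwidth: Δω = ω₀/Q = 1631 rad/s; BW = Δω/(2π) = 259.6 Hz.

(a) f₀ = 178.6 Hz  (b) Q = 0.6877  (c) BW = 259.6 Hz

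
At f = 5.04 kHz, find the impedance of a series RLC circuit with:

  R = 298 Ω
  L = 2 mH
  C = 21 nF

Step 1 — Angular frequency: ω = 2π·f = 2π·5040 = 3.167e+04 rad/s.
Step 2 — Component impedances:
  R: Z = R = 298 Ω
  L: Z = jωL = j·3.167e+04·0.002 = 0 + j63.33 Ω
  C: Z = 1/(jωC) = -j/(ω·C) = 0 - j1504 Ω
Step 3 — Series combination: Z_total = R + L + C = 298 - j1440 Ω = 1471∠-78.3° Ω.

Z = 298 - j1440 Ω = 1471∠-78.3° Ω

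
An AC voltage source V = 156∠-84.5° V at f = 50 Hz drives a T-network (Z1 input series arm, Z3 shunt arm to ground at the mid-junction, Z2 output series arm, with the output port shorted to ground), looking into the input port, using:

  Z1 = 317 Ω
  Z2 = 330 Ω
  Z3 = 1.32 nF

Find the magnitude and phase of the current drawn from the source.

Step 1 — Angular frequency: ω = 2π·f = 2π·50 = 314.2 rad/s.
Step 2 — Component impedances:
  Z1: Z = R = 317 Ω
  Z2: Z = R = 330 Ω
  Z3: Z = 1/(jωC) = -j/(ω·C) = 0 - j2.411e+06 Ω
Step 3 — With the output port shorted to ground, the output series arm Z2 runs from the junction to ground; the shunt arm Z3 also runs from the junction to ground. They appear in parallel: Z3 || Z2 = 330 - j0.04516 Ω.
Step 4 — Series with input arm Z1: Z_in = Z1 + (Z3 || Z2) = 647 - j0.04516 Ω = 647∠-0.0° Ω.
Step 5 — Source phasor: V = 156∠-84.5° V = 14.95 - j155.3 V.
Step 6 — Ohm's law: I = V / Z_total = (14.95 - j155.3) / (647 - j0.04516) = 0.02313 - j0.24 A.
Step 7 — Convert to polar: |I| = 0.2411 A, ∠I = -84.5°.

I = 0.2411∠-84.5° A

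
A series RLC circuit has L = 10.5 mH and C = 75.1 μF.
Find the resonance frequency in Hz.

Step 1 — Resonance condition Im(Z)=0 gives ω₀ = 1/√(LC).
Step 2 — ω₀ = 1/√(0.0105·7.51e-05) = 1126 rad/s.
Step 3 — f₀ = ω₀/(2π) = 179.2 Hz.

f₀ = 179.2 Hz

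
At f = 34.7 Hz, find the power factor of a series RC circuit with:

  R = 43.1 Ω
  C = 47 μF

Step 1 — Angular frequency: ω = 2π·f = 2π·34.7 = 218 rad/s.
Step 2 — Component impedances:
  R: Z = R = 43.1 Ω
  C: Z = 1/(jωC) = -j/(ω·C) = 0 - j97.59 Ω
Step 3 — Series combination: Z_total = R + C = 43.1 - j97.59 Ω = 106.7∠-66.2° Ω.
Step 4 — Power factor: PF = cos(φ) = Re(Z)/|Z| = 43.1/106.68 = 0.404.
Step 5 — Type: Im(Z) = -97.59 ⇒ leading (phase φ = -66.2°).

PF = 0.404 (leading, φ = -66.2°)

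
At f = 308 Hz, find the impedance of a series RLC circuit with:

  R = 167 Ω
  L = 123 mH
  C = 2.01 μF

Step 1 — Angular frequency: ω = 2π·f = 2π·308 = 1935 rad/s.
Step 2 — Component impedances:
  R: Z = R = 167 Ω
  L: Z = jωL = j·1935·0.123 = 0 + j238 Ω
  C: Z = 1/(jωC) = -j/(ω·C) = 0 - j257.1 Ω
Step 3 — Series combination: Z_total = R + L + C = 167 - j19.05 Ω = 168.1∠-6.5° Ω.

Z = 167 - j19.05 Ω = 168.1∠-6.5° Ω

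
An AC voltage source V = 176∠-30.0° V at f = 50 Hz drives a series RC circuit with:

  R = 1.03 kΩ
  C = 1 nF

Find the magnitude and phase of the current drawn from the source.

Step 1 — Angular frequency: ω = 2π·f = 2π·50 = 314.2 rad/s.
Step 2 — Component impedances:
  R: Z = R = 1030 Ω
  C: Z = 1/(jωC) = -j/(ω·C) = 0 - j3.183e+06 Ω
Step 3 — Series combination: Z_total = R + C = 1030 - j3.183e+06 Ω = 3.183e+06∠-90.0° Ω.
Step 4 — Source phasor: V = 176∠-30.0° V = 152.4 - j88 V.
Step 5 — Ohm's law: I = V / Z_total = (152.4 - j88) / (1030 - j3.183e+06) = 2.766e-05 + j4.788e-05 A.
Step 6 — Convert to polar: |I| = 5.529e-05 A, ∠I = 60.0°.

I = 5.529e-05∠60.0° A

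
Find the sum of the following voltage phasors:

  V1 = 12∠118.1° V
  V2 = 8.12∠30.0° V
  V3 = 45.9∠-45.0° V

Step 1 — Convert each phasor to rectangular form:
  V1 = 12·(cos(118.1°) + j·sin(118.1°)) = -5.652 + j10.59 V
  V2 = 8.12·(cos(30.0°) + j·sin(30.0°)) = 7.032 + j4.06 V
  V3 = 45.9·(cos(-45.0°) + j·sin(-45.0°)) = 32.46 - j32.46 V
Step 2 — Sum components: V_total = 33.84 - j17.81 V.
Step 3 — Convert to polar: |V_total| = 38.24 V, ∠V_total = -27.8°.

V_total = 38.24∠-27.8° V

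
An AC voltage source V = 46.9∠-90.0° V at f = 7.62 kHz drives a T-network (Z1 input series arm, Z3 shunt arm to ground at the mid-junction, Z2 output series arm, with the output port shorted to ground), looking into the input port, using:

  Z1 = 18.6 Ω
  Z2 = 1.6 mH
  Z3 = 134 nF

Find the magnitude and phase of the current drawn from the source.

Step 1 — Angular frequency: ω = 2π·f = 2π·7620 = 4.788e+04 rad/s.
Step 2 — Component impedances:
  Z1: Z = R = 18.6 Ω
  Z2: Z = jωL = j·4.788e+04·0.0016 = 0 + j76.6 Ω
  Z3: Z = 1/(jωC) = -j/(ω·C) = 0 - j155.9 Ω
Step 3 — With the output port shorted to ground, the output series arm Z2 runs from the junction to ground; the shunt arm Z3 also runs from the junction to ground. They appear in parallel: Z3 || Z2 = 0 + j150.6 Ω.
Step 4 — Series with input arm Z1: Z_in = Z1 + (Z3 || Z2) = 18.6 + j150.6 Ω = 151.8∠83.0° Ω.
Step 5 — Source phasor: V = 46.9∠-90.0° V = 0 - j46.9 V.
Step 6 — Ohm's law: I = V / Z_total = (0 - j46.9) / (18.6 + j150.6) = -0.3067 - j0.03787 A.
Step 7 — Convert to polar: |I| = 0.309 A, ∠I = -173.0°.

I = 0.309∠-173.0° A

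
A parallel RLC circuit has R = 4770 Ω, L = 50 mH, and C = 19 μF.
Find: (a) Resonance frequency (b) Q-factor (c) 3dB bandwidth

Step 1 — Resonance: ω₀ = 1/√(LC) = 1/√(0.05·1.9e-05) = 1026 rad/s.
Step 2 — f₀ = ω₀/(2π) = 163.3 Hz.
Step 3 — Parallel Q: Q = R/(ω₀L) = 4770/(1026·0.05) = 92.98.
Step 4 — Bandwidth: Δω = ω₀/Q = 11.03 rad/s; BW = Δω/(2π) = 1.756 Hz.

(a) f₀ = 163.3 Hz  (b) Q = 92.98  (c) BW = 1.756 Hz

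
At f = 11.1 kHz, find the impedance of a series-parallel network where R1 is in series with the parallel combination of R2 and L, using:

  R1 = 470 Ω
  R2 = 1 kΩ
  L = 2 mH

Step 1 — Angular frequency: ω = 2π·f = 2π·1.11e+04 = 6.974e+04 rad/s.
Step 2 — Component impedances:
  R1: Z = R = 470 Ω
  R2: Z = R = 1000 Ω
  L: Z = jωL = j·6.974e+04·0.002 = 0 + j139.5 Ω
Step 3 — Parallel branch: R2 || L = 1/(1/R2 + 1/L) = 19.09 + j136.8 Ω.
Step 4 — Series with R1: Z_total = R1 + (R2 || L) = 489.1 + j136.8 Ω = 507.9∠15.6° Ω.

Z = 489.1 + j136.8 Ω = 507.9∠15.6° Ω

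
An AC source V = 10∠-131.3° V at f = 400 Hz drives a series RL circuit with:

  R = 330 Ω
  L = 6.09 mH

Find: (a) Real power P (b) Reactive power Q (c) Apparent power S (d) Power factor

Step 1 — Angular frequency: ω = 2π·f = 2π·400 = 2513 rad/s.
Step 2 — Component impedances:
  R: Z = R = 330 Ω
  L: Z = jωL = j·2513·0.00609 = 0 + j15.31 Ω
Step 3 — Series combination: Z_total = R + L = 330 + j15.31 Ω = 330.4∠2.7° Ω.
Step 4 — Source phasor: V = 10∠-131.3° V = -6.6 - j7.513 V.
Step 5 — Current: I = V / Z = -0.02101 - j0.02179 A = 0.03027∠-134.0° A.
Step 6 — Complex power: S = V·I* = 0.3024 + j0.01402 VA.
Step 7 — Real power: P = Re(S) = 0.3024 W.
Step 8 — Reactive power: Q = Im(S) = 0.01402 VAR.
Step 9 — Apparent power: |S| = 0.3027 VA.
Step 10 — Power factor: PF = P/|S| = 0.9989 (lagging).

(a) P = 0.3024 W  (b) Q = 0.01402 VAR  (c) S = 0.3027 VA  (d) PF = 0.9989 (lagging)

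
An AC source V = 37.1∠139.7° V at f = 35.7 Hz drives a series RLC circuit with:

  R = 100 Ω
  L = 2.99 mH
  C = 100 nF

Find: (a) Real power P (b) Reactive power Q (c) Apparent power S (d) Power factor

Step 1 — Angular frequency: ω = 2π·f = 2π·35.7 = 224.3 rad/s.
Step 2 — Component impedances:
  R: Z = R = 100 Ω
  L: Z = jωL = j·224.3·0.00299 = 0 + j0.6707 Ω
  C: Z = 1/(jωC) = -j/(ω·C) = 0 - j4.458e+04 Ω
Step 3 — Series combination: Z_total = R + L + C = 100 - j4.458e+04 Ω = 4.458e+04∠-89.9° Ω.
Step 4 — Source phasor: V = 37.1∠139.7° V = -28.29 + j24 V.
Step 5 — Current: I = V / Z = -0.0005397 - j0.0006335 A = 0.0008322∠-130.4° A.
Step 6 — Complex power: S = V·I* = 6.926e-05 - j0.03087 VA.
Step 7 — Real power: P = Re(S) = 6.926e-05 W.
Step 8 — Reactive power: Q = Im(S) = -0.03087 VAR.
Step 9 — Apparent power: |S| = 0.03087 VA.
Step 10 — Power factor: PF = P/|S| = 0.002243 (leading).

(a) P = 6.926e-05 W  (b) Q = -0.03087 VAR  (c) S = 0.03087 VA  (d) PF = 0.002243 (leading)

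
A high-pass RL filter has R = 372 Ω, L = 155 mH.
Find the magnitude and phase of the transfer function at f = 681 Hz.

Step 1 — Angular frequency: ω = 2π·681 = 4279 rad/s.
Step 2 — Transfer function: H(jω) = jωL/(R + jωL).
Step 3 — Numerator jωL = j·663.2; denominator R + jωL = 372 + j663.2.
Step 4 — H = 0.7607 + j0.4267.
Step 5 — Magnitude: |H| = 0.8722 (-1.2 dB); phase: φ = 29.3°.

|H| = 0.8722 (-1.2 dB), φ = 29.3°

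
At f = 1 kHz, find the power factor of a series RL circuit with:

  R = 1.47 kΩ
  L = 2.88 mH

Step 1 — Angular frequency: ω = 2π·f = 2π·1000 = 6283 rad/s.
Step 2 — Component impedances:
  R: Z = R = 1470 Ω
  L: Z = jωL = j·6283·0.00288 = 0 + j18.1 Ω
Step 3 — Series combination: Z_total = R + L = 1470 + j18.1 Ω = 1470∠0.7° Ω.
Step 4 — Power factor: PF = cos(φ) = Re(Z)/|Z| = 1470/1470.1 = 0.9999.
Step 5 — Type: Im(Z) = 18.1 ⇒ lagging (phase φ = 0.7°).

PF = 0.9999 (lagging, φ = 0.7°)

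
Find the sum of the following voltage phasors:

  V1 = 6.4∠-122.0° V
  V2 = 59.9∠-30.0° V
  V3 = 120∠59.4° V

Step 1 — Convert each phasor to rectangular form:
  V1 = 6.4·(cos(-122.0°) + j·sin(-122.0°)) = -3.391 - j5.428 V
  V2 = 59.9·(cos(-30.0°) + j·sin(-30.0°)) = 51.87 - j29.95 V
  V3 = 120·(cos(59.4°) + j·sin(59.4°)) = 61.08 + j103.3 V
Step 2 — Sum components: V_total = 109.6 + j67.91 V.
Step 3 — Convert to polar: |V_total| = 128.9 V, ∠V_total = 31.8°.

V_total = 128.9∠31.8° V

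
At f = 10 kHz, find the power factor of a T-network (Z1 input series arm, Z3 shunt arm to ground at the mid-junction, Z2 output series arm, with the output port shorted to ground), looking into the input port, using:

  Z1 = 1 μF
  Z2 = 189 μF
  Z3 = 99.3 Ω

Step 1 — Angular frequency: ω = 2π·f = 2π·1e+04 = 6.283e+04 rad/s.
Step 2 — Component impedances:
  Z1: Z = 1/(jωC) = -j/(ω·C) = 0 - j15.92 Ω
  Z2: Z = 1/(jωC) = -j/(ω·C) = 0 - j0.08421 Ω
  Z3: Z = R = 99.3 Ω
Step 3 — With the output port shorted to ground, the output series arm Z2 runs from the junction to ground; the shunt arm Z3 also runs from the junction to ground. They appear in parallel: Z3 || Z2 = 7.141e-05 - j0.08421 Ω.
Step 4 — Series with input arm Z1: Z_in = Z1 + (Z3 || Z2) = 7.141e-05 - j16 Ω = 16∠-90.0° Ω.
Step 5 — Power factor: PF = cos(φ) = Re(Z)/|Z| = 7.141e-05/16 = 4.463e-06.
Step 6 — Type: Im(Z) = -16 ⇒ leading (phase φ = -90.0°).

PF = 4.463e-06 (leading, φ = -90.0°)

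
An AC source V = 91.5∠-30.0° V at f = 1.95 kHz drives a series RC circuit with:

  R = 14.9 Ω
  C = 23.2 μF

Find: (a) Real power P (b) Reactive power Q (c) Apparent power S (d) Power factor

Step 1 — Angular frequency: ω = 2π·f = 2π·1950 = 1.225e+04 rad/s.
Step 2 — Component impedances:
  R: Z = R = 14.9 Ω
  C: Z = 1/(jωC) = -j/(ω·C) = 0 - j3.518 Ω
Step 3 — Series combination: Z_total = R + C = 14.9 - j3.518 Ω = 15.31∠-13.3° Ω.
Step 4 — Source phasor: V = 91.5∠-30.0° V = 79.24 - j45.75 V.
Step 5 — Current: I = V / Z = 5.724 - j1.719 A = 5.977∠-16.7° A.
Step 6 — Complex power: S = V·I* = 532.2 - j125.7 VA.
Step 7 — Real power: P = Re(S) = 532.2 W.
Step 8 — Reactive power: Q = Im(S) = -125.7 VAR.
Step 9 — Apparent power: |S| = 546.9 VA.
Step 10 — Power factor: PF = P/|S| = 0.9732 (leading).

(a) P = 532.2 W  (b) Q = -125.7 VAR  (c) S = 546.9 VA  (d) PF = 0.9732 (leading)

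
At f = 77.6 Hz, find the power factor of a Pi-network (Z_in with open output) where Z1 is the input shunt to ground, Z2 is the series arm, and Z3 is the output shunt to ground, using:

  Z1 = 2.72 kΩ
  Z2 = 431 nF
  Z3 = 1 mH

Step 1 — Angular frequency: ω = 2π·f = 2π·77.6 = 487.6 rad/s.
Step 2 — Component impedances:
  Z1: Z = R = 2720 Ω
  Z2: Z = 1/(jωC) = -j/(ω·C) = 0 - j4759 Ω
  Z3: Z = jωL = j·487.6·0.001 = 0 + j0.4876 Ω
Step 3 — With open output, the series arm Z2 and the output shunt Z3 appear in series to ground: Z2 + Z3 = 0 - j4758 Ω.
Step 4 — Parallel with input shunt Z1: Z_in = Z1 || (Z2 + Z3) = 2050 - j1172 Ω = 2361∠-29.8° Ω.
Step 5 — Power factor: PF = cos(φ) = Re(Z)/|Z| = 2050.1/2361.4 = 0.8682.
Step 6 — Type: Im(Z) = -1172 ⇒ leading (phase φ = -29.8°).

PF = 0.8682 (leading, φ = -29.8°)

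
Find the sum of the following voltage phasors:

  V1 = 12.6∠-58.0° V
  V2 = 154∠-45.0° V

Step 1 — Convert each phasor to rectangular form:
  V1 = 12.6·(cos(-58.0°) + j·sin(-58.0°)) = 6.677 - j10.69 V
  V2 = 154·(cos(-45.0°) + j·sin(-45.0°)) = 108.9 - j108.9 V
Step 2 — Sum components: V_total = 115.6 - j119.6 V.
Step 3 — Convert to polar: |V_total| = 166.3 V, ∠V_total = -46.0°.

V_total = 166.3∠-46.0° V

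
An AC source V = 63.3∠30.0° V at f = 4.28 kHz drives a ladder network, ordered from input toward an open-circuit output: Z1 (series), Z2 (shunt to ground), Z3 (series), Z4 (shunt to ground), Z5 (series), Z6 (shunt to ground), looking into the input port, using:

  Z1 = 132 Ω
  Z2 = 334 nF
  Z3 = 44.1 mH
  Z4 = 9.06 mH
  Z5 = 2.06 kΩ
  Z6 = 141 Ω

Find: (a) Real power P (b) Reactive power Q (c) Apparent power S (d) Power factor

Step 1 — Angular frequency: ω = 2π·f = 2π·4280 = 2.689e+04 rad/s.
Step 2 — Component impedances:
  Z1: Z = R = 132 Ω
  Z2: Z = 1/(jωC) = -j/(ω·C) = 0 - j111.3 Ω
  Z3: Z = jωL = j·2.689e+04·0.0441 = 0 + j1186 Ω
  Z4: Z = jωL = j·2.689e+04·0.00906 = 0 + j243.6 Ω
  Z5: Z = R = 2060 Ω
  Z6: Z = R = 141 Ω
Step 3 — Ladder network (open output): work backward from the far end, alternating series and parallel combinations. Z_in = 132.2 - j120.8 Ω = 179∠-42.4° Ω.
Step 4 — Source phasor: V = 63.3∠30.0° V = 54.82 + j31.65 V.
Step 5 — Current: I = V / Z = 0.1068 + j0.337 A = 0.3535∠72.4° A.
Step 6 — Complex power: S = V·I* = 16.52 - j15.09 VA.
Step 7 — Real power: P = Re(S) = 16.52 W.
Step 8 — Reactive power: Q = Im(S) = -15.09 VAR.
Step 9 — Apparent power: |S| = 22.38 VA.
Step 10 — Power factor: PF = P/|S| = 0.7383 (leading).

(a) P = 16.52 W  (b) Q = -15.09 VAR  (c) S = 22.38 VA  (d) PF = 0.7383 (leading)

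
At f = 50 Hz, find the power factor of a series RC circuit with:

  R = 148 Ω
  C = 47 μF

Step 1 — Angular frequency: ω = 2π·f = 2π·50 = 314.2 rad/s.
Step 2 — Component impedances:
  R: Z = R = 148 Ω
  C: Z = 1/(jωC) = -j/(ω·C) = 0 - j67.73 Ω
Step 3 — Series combination: Z_total = R + C = 148 - j67.73 Ω = 162.8∠-24.6° Ω.
Step 4 — Power factor: PF = cos(φ) = Re(Z)/|Z| = 148/162.76 = 0.9093.
Step 5 — Type: Im(Z) = -67.73 ⇒ leading (phase φ = -24.6°).

PF = 0.9093 (leading, φ = -24.6°)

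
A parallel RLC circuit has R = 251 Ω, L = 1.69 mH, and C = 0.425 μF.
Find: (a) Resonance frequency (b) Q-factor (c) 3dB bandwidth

Step 1 — Resonance: ω₀ = 1/√(LC) = 1/√(0.00169·4.25e-07) = 3.731e+04 rad/s.
Step 2 — f₀ = ω₀/(2π) = 5939 Hz.
Step 3 — Parallel Q: Q = R/(ω₀L) = 251/(3.731e+04·0.00169) = 3.98.
Step 4 — Bandwidth: Δω = ω₀/Q = 9374 rad/s; BW = Δω/(2π) = 1492 Hz.

(a) f₀ = 5939 Hz  (b) Q = 3.98  (c) BW = 1492 Hz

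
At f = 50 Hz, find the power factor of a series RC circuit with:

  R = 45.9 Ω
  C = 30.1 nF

Step 1 — Angular frequency: ω = 2π·f = 2π·50 = 314.2 rad/s.
Step 2 — Component impedances:
  R: Z = R = 45.9 Ω
  C: Z = 1/(jωC) = -j/(ω·C) = 0 - j1.058e+05 Ω
Step 3 — Series combination: Z_total = R + C = 45.9 - j1.058e+05 Ω = 1.058e+05∠-90.0° Ω.
Step 4 — Power factor: PF = cos(φ) = Re(Z)/|Z| = 45.9/1.0575e+05 = 0.000434.
Step 5 — Type: Im(Z) = -1.058e+05 ⇒ leading (phase φ = -90.0°).

PF = 0.000434 (leading, φ = -90.0°)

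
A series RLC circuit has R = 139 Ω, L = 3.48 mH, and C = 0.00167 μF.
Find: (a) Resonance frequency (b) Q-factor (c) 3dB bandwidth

Step 1 — Resonance condition Im(Z)=0 gives ω₀ = 1/√(LC).
Step 2 — ω₀ = 1/√(0.00348·1.67e-09) = 4.148e+05 rad/s.
Step 3 — f₀ = ω₀/(2π) = 6.602e+04 Hz.
Step 4 — Series Q: Q = ω₀L/R = 4.148e+05·0.00348/139 = 10.39.
Step 5 — 3dB bandwidth: Δω = ω₀/Q = 3.994e+04 rad/s; BW = Δω/(2π) = 6357 Hz.

(a) f₀ = 6.602e+04 Hz  (b) Q = 10.39  (c) BW = 6357 Hz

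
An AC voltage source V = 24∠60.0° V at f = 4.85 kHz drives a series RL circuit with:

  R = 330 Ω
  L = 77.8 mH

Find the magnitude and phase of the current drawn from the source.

Step 1 — Angular frequency: ω = 2π·f = 2π·4850 = 3.047e+04 rad/s.
Step 2 — Component impedances:
  R: Z = R = 330 Ω
  L: Z = jωL = j·3.047e+04·0.0778 = 0 + j2371 Ω
Step 3 — Series combination: Z_total = R + L = 330 + j2371 Ω = 2394∠82.1° Ω.
Step 4 — Source phasor: V = 24∠60.0° V = 12 + j20.78 V.
Step 5 — Ohm's law: I = V / Z_total = (12 + j20.78) / (330 + j2371) = 0.009291 - j0.003768 A.
Step 6 — Convert to polar: |I| = 0.01003 A, ∠I = -22.1°.

I = 0.01003∠-22.1° A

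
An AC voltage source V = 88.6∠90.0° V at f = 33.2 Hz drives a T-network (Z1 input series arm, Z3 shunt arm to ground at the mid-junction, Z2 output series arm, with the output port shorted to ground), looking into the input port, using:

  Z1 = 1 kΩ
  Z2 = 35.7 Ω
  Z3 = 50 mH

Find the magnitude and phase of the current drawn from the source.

Step 1 — Angular frequency: ω = 2π·f = 2π·33.2 = 208.6 rad/s.
Step 2 — Component impedances:
  Z1: Z = R = 1000 Ω
  Z2: Z = R = 35.7 Ω
  Z3: Z = jωL = j·208.6·0.05 = 0 + j10.43 Ω
Step 3 — With the output port shorted to ground, the output series arm Z2 runs from the junction to ground; the shunt arm Z3 also runs from the junction to ground. They appear in parallel: Z3 || Z2 = 2.808 + j9.61 Ω.
Step 4 — Series with input arm Z1: Z_in = Z1 + (Z3 || Z2) = 1003 + j9.61 Ω = 1003∠0.5° Ω.
Step 5 — Source phasor: V = 88.6∠90.0° V = 0 + j88.6 V.
Step 6 — Ohm's law: I = V / Z_total = (0 + j88.6) / (1003 + j9.61) = 0.0008466 + j0.08834 A.
Step 7 — Convert to polar: |I| = 0.08835 A, ∠I = 89.5°.

I = 0.08835∠89.5° A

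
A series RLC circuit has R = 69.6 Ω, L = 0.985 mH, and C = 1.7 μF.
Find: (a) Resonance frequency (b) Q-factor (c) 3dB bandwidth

Step 1 — Resonance: ω₀ = 1/√(LC) = 1/√(0.000985·1.7e-06) = 2.444e+04 rad/s.
Step 2 — f₀ = ω₀/(2π) = 3889 Hz.
Step 3 — Series Q: Q = ω₀L/R = 2.444e+04·0.000985/69.6 = 0.3458.
Step 4 — Bandwidth: Δω = ω₀/Q = 7.066e+04 rad/s; BW = Δω/(2π) = 1.125e+04 Hz.

(a) f₀ = 3889 Hz  (b) Q = 0.3458  (c) BW = 1.125e+04 Hz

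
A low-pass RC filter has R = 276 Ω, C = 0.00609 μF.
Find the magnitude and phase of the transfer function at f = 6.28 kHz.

Step 1 — Angular frequency: ω = 2π·6280 = 3.946e+04 rad/s.
Step 2 — Transfer function: H(jω) = 1/(1 + jωRC).
Step 3 — Denominator: 1 + jωRC = 1 + j·3.946e+04·276·6.09e-09 = 1 + j0.06632.
Step 4 — H = 0.9956 - j0.06603.
Step 5 — Magnitude: |H| = 0.9978 (-0.0 dB); phase: φ = -3.8°.

|H| = 0.9978 (-0.0 dB), φ = -3.8°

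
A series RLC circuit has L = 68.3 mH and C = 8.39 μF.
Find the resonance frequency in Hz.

Step 1 — Resonance condition Im(Z)=0 gives ω₀ = 1/√(LC).
Step 2 — ω₀ = 1/√(0.0683·8.39e-06) = 1321 rad/s.
Step 3 — f₀ = ω₀/(2π) = 210.2 Hz.

f₀ = 210.2 Hz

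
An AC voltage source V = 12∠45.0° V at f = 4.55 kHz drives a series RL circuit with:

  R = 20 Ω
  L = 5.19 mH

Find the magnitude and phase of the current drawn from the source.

Step 1 — Angular frequency: ω = 2π·f = 2π·4550 = 2.859e+04 rad/s.
Step 2 — Component impedances:
  R: Z = R = 20 Ω
  L: Z = jωL = j·2.859e+04·0.00519 = 0 + j148.4 Ω
Step 3 — Series combination: Z_total = R + L = 20 + j148.4 Ω = 149.7∠82.3° Ω.
Step 4 — Source phasor: V = 12∠45.0° V = 8.485 + j8.485 V.
Step 5 — Ohm's law: I = V / Z_total = (8.485 + j8.485) / (20 + j148.4) = 0.06374 - j0.0486 A.
Step 6 — Convert to polar: |I| = 0.08015 A, ∠I = -37.3°.

I = 0.08015∠-37.3° A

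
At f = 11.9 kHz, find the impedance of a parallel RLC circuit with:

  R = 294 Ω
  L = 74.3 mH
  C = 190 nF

Step 1 — Angular frequency: ω = 2π·f = 2π·1.19e+04 = 7.477e+04 rad/s.
Step 2 — Component impedances:
  R: Z = R = 294 Ω
  L: Z = jωL = j·7.477e+04·0.0743 = 0 + j5555 Ω
  C: Z = 1/(jωC) = -j/(ω·C) = 0 - j70.39 Ω
Step 3 — Parallel combination: 1/Z_total = 1/R + 1/L + 1/C; Z_total = 16.33 - j67.34 Ω = 69.29∠-76.4° Ω.

Z = 16.33 - j67.34 Ω = 69.29∠-76.4° Ω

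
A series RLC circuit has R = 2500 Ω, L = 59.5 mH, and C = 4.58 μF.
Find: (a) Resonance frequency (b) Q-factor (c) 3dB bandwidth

Step 1 — Resonance: ω₀ = 1/√(LC) = 1/√(0.0595·4.58e-06) = 1916 rad/s.
Step 2 — f₀ = ω₀/(2π) = 304.9 Hz.
Step 3 — Series Q: Q = ω₀L/R = 1916·0.0595/2500 = 0.04559.
Step 4 — Bandwidth: Δω = ω₀/Q = 4.202e+04 rad/s; BW = Δω/(2π) = 6687 Hz.

(a) f₀ = 304.9 Hz  (b) Q = 0.04559  (c) BW = 6687 Hz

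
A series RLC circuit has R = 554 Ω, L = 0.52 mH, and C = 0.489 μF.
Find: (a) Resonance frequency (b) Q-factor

Step 1 — Resonance condition Im(Z)=0 gives ω₀ = 1/√(LC).
Step 2 — ω₀ = 1/√(0.00052·4.89e-07) = 6.271e+04 rad/s.
Step 3 — f₀ = ω₀/(2π) = 9981 Hz.
Step 4 — Series Q: Q = ω₀L/R = 6.271e+04·0.00052/554 = 0.05886.

(a) f₀ = 9981 Hz  (b) Q = 0.05886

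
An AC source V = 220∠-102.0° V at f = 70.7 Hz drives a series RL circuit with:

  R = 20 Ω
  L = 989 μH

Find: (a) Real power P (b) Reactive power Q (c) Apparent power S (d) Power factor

Step 1 — Angular frequency: ω = 2π·f = 2π·70.7 = 444.2 rad/s.
Step 2 — Component impedances:
  R: Z = R = 20 Ω
  L: Z = jωL = j·444.2·0.000989 = 0 + j0.4393 Ω
Step 3 — Series combination: Z_total = R + L = 20 + j0.4393 Ω = 20∠1.3° Ω.
Step 4 — Source phasor: V = 220∠-102.0° V = -45.74 - j215.2 V.
Step 5 — Current: I = V / Z = -2.522 - j10.7 A = 11∠-103.3° A.
Step 6 — Complex power: S = V·I* = 2419 + j53.13 VA.
Step 7 — Real power: P = Re(S) = 2419 W.
Step 8 — Reactive power: Q = Im(S) = 53.13 VAR.
Step 9 — Apparent power: |S| = 2419 VA.
Step 10 — Power factor: PF = P/|S| = 0.9998 (lagging).

(a) P = 2419 W  (b) Q = 53.13 VAR  (c) S = 2419 VA  (d) PF = 0.9998 (lagging)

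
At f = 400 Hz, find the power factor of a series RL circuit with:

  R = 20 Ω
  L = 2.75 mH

Step 1 — Angular frequency: ω = 2π·f = 2π·400 = 2513 rad/s.
Step 2 — Component impedances:
  R: Z = R = 20 Ω
  L: Z = jωL = j·2513·0.00275 = 0 + j6.912 Ω
Step 3 — Series combination: Z_total = R + L = 20 + j6.912 Ω = 21.16∠19.1° Ω.
Step 4 — Power factor: PF = cos(φ) = Re(Z)/|Z| = 20/21.16 = 0.9452.
Step 5 — Type: Im(Z) = 6.912 ⇒ lagging (phase φ = 19.1°).

PF = 0.9452 (lagging, φ = 19.1°)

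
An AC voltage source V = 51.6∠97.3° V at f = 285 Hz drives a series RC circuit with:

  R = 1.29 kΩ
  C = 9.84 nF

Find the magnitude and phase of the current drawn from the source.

Step 1 — Angular frequency: ω = 2π·f = 2π·285 = 1791 rad/s.
Step 2 — Component impedances:
  R: Z = R = 1290 Ω
  C: Z = 1/(jωC) = -j/(ω·C) = 0 - j5.675e+04 Ω
Step 3 — Series combination: Z_total = R + C = 1290 - j5.675e+04 Ω = 5.677e+04∠-88.7° Ω.
Step 4 — Source phasor: V = 51.6∠97.3° V = -6.557 + j51.18 V.
Step 5 — Ohm's law: I = V / Z_total = (-6.557 + j51.18) / (1290 - j5.675e+04) = -0.000904 - j9.498e-05 A.
Step 6 — Convert to polar: |I| = 0.000909 A, ∠I = -174.0°.

I = 0.000909∠-174.0° A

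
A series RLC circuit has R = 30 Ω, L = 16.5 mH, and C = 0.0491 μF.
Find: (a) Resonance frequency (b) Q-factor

Step 1 — Resonance condition Im(Z)=0 gives ω₀ = 1/√(LC).
Step 2 — ω₀ = 1/√(0.0165·4.91e-08) = 3.513e+04 rad/s.
Step 3 — f₀ = ω₀/(2π) = 5592 Hz.
Step 4 — Series Q: Q = ω₀L/R = 3.513e+04·0.0165/30 = 19.32.

(a) f₀ = 5592 Hz  (b) Q = 19.32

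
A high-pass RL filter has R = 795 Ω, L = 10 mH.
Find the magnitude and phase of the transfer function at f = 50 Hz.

Step 1 — Angular frequency: ω = 2π·50 = 314.2 rad/s.
Step 2 — Transfer function: H(jω) = jωL/(R + jωL).
Step 3 — Numerator jωL = j·3.142; denominator R + jωL = 795 + j3.142.
Step 4 — H = 1.562e-05 + j0.003952.
Step 5 — Magnitude: |H| = 0.003952 (-48.1 dB); phase: φ = 89.8°.

|H| = 0.003952 (-48.1 dB), φ = 89.8°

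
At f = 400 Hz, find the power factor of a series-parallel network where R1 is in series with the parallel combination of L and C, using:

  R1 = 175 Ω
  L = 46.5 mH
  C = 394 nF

Step 1 — Angular frequency: ω = 2π·f = 2π·400 = 2513 rad/s.
Step 2 — Component impedances:
  R1: Z = R = 175 Ω
  L: Z = jωL = j·2513·0.0465 = 0 + j116.9 Ω
  C: Z = 1/(jωC) = -j/(ω·C) = 0 - j1010 Ω
Step 3 — Parallel branch: L || C = 1/(1/L + 1/C) = 0 + j132.2 Ω.
Step 4 — Series with R1: Z_total = R1 + (L || C) = 175 + j132.2 Ω = 219.3∠37.1° Ω.
Step 5 — Power factor: PF = cos(φ) = Re(Z)/|Z| = 175/219.3 = 0.798.
Step 6 — Type: Im(Z) = 132.2 ⇒ lagging (phase φ = 37.1°).

PF = 0.798 (lagging, φ = 37.1°)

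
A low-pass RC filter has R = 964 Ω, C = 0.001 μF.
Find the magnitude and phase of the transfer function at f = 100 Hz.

Step 1 — Angular frequency: ω = 2π·100 = 628.3 rad/s.
Step 2 — Transfer function: H(jω) = 1/(1 + jωRC).
Step 3 — Denominator: 1 + jωRC = 1 + j·628.3·964·1e-09 = 1 + j0.0006057.
Step 4 — H = 1 - j0.0006057.
Step 5 — Magnitude: |H| = 1 (-0.0 dB); phase: φ = -0.0°.

|H| = 1 (-0.0 dB), φ = -0.0°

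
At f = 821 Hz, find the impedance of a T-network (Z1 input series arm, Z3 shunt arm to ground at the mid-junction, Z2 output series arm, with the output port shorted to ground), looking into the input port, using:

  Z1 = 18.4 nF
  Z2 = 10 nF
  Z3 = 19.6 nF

Step 1 — Angular frequency: ω = 2π·f = 2π·821 = 5158 rad/s.
Step 2 — Component impedances:
  Z1: Z = 1/(jωC) = -j/(ω·C) = 0 - j1.054e+04 Ω
  Z2: Z = 1/(jωC) = -j/(ω·C) = 0 - j1.939e+04 Ω
  Z3: Z = 1/(jωC) = -j/(ω·C) = 0 - j9891 Ω
Step 3 — With the output port shorted to ground, the output series arm Z2 runs from the junction to ground; the shunt arm Z3 also runs from the junction to ground. They appear in parallel: Z3 || Z2 = 0 - j6549 Ω.
Step 4 — Series with input arm Z1: Z_in = Z1 + (Z3 || Z2) = 0 - j1.708e+04 Ω = 1.708e+04∠-90.0° Ω.

Z = 0 - j1.708e+04 Ω = 1.708e+04∠-90.0° Ω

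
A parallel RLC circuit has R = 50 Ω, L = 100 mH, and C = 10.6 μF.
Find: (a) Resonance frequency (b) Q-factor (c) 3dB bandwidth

Step 1 — Resonance: ω₀ = 1/√(LC) = 1/√(0.1·1.06e-05) = 971.3 rad/s.
Step 2 — f₀ = ω₀/(2π) = 154.6 Hz.
Step 3 — Parallel Q: Q = R/(ω₀L) = 50/(971.3·0.1) = 0.5148.
Step 4 — Bandwidth: Δω = ω₀/Q = 1887 rad/s; BW = Δω/(2π) = 300.3 Hz.

(a) f₀ = 154.6 Hz  (b) Q = 0.5148  (c) BW = 300.3 Hz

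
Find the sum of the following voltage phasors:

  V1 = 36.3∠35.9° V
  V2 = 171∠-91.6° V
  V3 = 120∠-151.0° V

Step 1 — Convert each phasor to rectangular form:
  V1 = 36.3·(cos(35.9°) + j·sin(35.9°)) = 29.4 + j21.29 V
  V2 = 171·(cos(-91.6°) + j·sin(-91.6°)) = -4.775 - j170.9 V
  V3 = 120·(cos(-151.0°) + j·sin(-151.0°)) = -105 - j58.18 V
Step 2 — Sum components: V_total = -80.32 - j207.8 V.
Step 3 — Convert to polar: |V_total| = 222.8 V, ∠V_total = -111.1°.

V_total = 222.8∠-111.1° V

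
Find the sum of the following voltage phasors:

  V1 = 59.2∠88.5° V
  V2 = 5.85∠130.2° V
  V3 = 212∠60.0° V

Step 1 — Convert each phasor to rectangular form:
  V1 = 59.2·(cos(88.5°) + j·sin(88.5°)) = 1.55 + j59.18 V
  V2 = 5.85·(cos(130.2°) + j·sin(130.2°)) = -3.776 + j4.468 V
  V3 = 212·(cos(60.0°) + j·sin(60.0°)) = 106 + j183.6 V
Step 2 — Sum components: V_total = 103.8 + j247.2 V.
Step 3 — Convert to polar: |V_total| = 268.1 V, ∠V_total = 67.2°.

V_total = 268.1∠67.2° V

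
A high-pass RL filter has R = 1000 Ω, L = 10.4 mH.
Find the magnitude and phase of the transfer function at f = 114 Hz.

Step 1 — Angular frequency: ω = 2π·114 = 716.3 rad/s.
Step 2 — Transfer function: H(jω) = jωL/(R + jωL).
Step 3 — Numerator jωL = j·7.449; denominator R + jωL = 1000 + j7.449.
Step 4 — H = 5.549e-05 + j0.007449.
Step 5 — Magnitude: |H| = 0.007449 (-42.6 dB); phase: φ = 89.6°.

|H| = 0.007449 (-42.6 dB), φ = 89.6°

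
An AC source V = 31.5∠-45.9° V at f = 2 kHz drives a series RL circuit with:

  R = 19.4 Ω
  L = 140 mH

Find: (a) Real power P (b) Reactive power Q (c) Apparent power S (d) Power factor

Step 1 — Angular frequency: ω = 2π·f = 2π·2000 = 1.257e+04 rad/s.
Step 2 — Component impedances:
  R: Z = R = 19.4 Ω
  L: Z = jωL = j·1.257e+04·0.14 = 0 + j1759 Ω
Step 3 — Series combination: Z_total = R + L = 19.4 + j1759 Ω = 1759∠89.4° Ω.
Step 4 — Source phasor: V = 31.5∠-45.9° V = 21.92 - j22.62 V.
Step 5 — Current: I = V / Z = -0.01272 - j0.0126 A = 0.0179∠-135.3° A.
Step 6 — Complex power: S = V·I* = 0.006219 + j0.5639 VA.
Step 7 — Real power: P = Re(S) = 0.006219 W.
Step 8 — Reactive power: Q = Im(S) = 0.5639 VAR.
Step 9 — Apparent power: |S| = 0.564 VA.
Step 10 — Power factor: PF = P/|S| = 0.01103 (lagging).

(a) P = 0.006219 W  (b) Q = 0.5639 VAR  (c) S = 0.564 VA  (d) PF = 0.01103 (lagging)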